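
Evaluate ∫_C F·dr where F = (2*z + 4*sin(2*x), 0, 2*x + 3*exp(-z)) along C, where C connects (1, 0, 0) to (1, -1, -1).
1 - 3*E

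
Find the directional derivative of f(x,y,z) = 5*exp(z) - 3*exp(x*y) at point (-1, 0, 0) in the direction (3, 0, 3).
5*sqrt(2)/2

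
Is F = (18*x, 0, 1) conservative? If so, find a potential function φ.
Yes, F is conservative. φ = 9*x**2 + z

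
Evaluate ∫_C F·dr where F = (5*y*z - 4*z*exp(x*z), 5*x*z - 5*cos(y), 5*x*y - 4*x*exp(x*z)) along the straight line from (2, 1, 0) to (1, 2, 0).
-5*sin(2) + 5*sin(1)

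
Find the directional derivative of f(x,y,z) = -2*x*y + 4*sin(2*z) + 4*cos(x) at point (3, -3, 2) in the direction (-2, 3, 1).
sqrt(14)*(-15 + 4*cos(4) + 4*sin(3))/7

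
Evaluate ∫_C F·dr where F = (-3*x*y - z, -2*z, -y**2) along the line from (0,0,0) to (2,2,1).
-37/3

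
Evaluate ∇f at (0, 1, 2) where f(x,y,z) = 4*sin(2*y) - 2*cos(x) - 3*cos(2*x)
(0, 8*cos(2), 0)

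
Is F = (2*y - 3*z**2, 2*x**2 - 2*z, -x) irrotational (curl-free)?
No, ∇×F = (2, 1 - 6*z, 4*x - 2)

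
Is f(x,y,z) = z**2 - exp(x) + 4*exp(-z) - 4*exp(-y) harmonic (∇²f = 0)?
No, ∇²f = -exp(x) + 2 + 4*exp(-z) - 4*exp(-y)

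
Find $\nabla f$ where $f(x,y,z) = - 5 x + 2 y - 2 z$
(-5, 2, -2)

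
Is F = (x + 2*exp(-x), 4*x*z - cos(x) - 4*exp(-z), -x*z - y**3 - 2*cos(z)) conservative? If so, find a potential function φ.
No, ∇×F = (-4*x - 3*y**2 - 4*exp(-z), z, 4*z + sin(x)) ≠ 0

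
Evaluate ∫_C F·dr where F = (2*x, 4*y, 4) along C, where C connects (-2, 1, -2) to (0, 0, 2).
10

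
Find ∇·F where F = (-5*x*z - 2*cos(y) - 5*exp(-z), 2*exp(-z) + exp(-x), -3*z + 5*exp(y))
-5*z - 3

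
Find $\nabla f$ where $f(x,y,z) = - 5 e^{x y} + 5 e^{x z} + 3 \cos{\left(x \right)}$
(-5*y*exp(x*y) + 5*z*exp(x*z) - 3*sin(x), -5*x*exp(x*y), 5*x*exp(x*z))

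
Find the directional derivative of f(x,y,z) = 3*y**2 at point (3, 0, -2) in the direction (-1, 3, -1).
0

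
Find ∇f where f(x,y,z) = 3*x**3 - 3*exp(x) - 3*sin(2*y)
(9*x**2 - 3*exp(x), -6*cos(2*y), 0)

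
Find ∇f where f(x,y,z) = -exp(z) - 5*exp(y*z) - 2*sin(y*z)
(0, -z*(5*exp(y*z) + 2*cos(y*z)), -5*y*exp(y*z) - 2*y*cos(y*z) - exp(z))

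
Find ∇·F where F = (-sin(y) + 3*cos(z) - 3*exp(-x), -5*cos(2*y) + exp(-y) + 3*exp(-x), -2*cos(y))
10*sin(2*y) - exp(-y) + 3*exp(-x)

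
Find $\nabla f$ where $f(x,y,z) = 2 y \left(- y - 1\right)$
(0, -4*y - 2, 0)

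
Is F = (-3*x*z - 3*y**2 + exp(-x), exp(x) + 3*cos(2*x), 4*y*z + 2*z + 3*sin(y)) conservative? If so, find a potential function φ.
No, ∇×F = (4*z + 3*cos(y), -3*x, 6*y + exp(x) - 6*sin(2*x)) ≠ 0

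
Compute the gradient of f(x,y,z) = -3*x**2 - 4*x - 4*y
(-6*x - 4, -4, 0)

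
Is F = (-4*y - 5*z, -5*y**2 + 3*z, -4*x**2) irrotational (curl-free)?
No, ∇×F = (-3, 8*x - 5, 4)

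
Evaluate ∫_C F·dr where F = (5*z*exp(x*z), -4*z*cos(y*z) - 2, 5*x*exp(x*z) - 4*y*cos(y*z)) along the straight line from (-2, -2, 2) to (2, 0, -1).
-4 - 5*exp(-4) + 5*exp(-2) - 4*sin(4)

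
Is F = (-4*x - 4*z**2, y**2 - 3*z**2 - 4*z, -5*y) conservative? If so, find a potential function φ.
No, ∇×F = (6*z - 1, -8*z, 0) ≠ 0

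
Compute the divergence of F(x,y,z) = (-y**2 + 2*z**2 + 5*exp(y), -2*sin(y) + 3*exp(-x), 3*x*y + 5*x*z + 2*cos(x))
5*x - 2*cos(y)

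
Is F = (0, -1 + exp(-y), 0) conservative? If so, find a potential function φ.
Yes, F is conservative. φ = -y - exp(-y)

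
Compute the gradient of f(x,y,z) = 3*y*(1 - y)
(0, 3 - 6*y, 0)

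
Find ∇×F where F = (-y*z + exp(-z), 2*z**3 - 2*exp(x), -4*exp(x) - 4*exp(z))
(-6*z**2, -y + 4*exp(x) - exp(-z), z - 2*exp(x))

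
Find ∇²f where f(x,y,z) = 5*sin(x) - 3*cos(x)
-5*sin(x) + 3*cos(x)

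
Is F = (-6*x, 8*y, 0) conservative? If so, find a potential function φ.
Yes, F is conservative. φ = -3*x**2 + 4*y**2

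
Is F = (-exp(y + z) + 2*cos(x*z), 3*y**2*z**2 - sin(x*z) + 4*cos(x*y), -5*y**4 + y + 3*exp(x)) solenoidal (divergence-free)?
No, ∇·F = -4*x*sin(x*y) + 6*y*z**2 - 2*z*sin(x*z)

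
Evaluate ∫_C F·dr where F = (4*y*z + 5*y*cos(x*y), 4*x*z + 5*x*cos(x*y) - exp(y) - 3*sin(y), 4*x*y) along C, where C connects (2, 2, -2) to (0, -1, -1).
-exp(-1) - 3*cos(2) + 3*cos(1) - 5*sin(4) + exp(2) + 32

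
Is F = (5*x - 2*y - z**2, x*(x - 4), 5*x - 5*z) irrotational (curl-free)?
No, ∇×F = (0, -2*z - 5, 2*x - 2)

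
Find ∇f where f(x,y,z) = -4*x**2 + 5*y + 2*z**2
(-8*x, 5, 4*z)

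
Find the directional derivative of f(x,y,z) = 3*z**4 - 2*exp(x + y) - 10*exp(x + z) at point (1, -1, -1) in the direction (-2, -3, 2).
-14*sqrt(17)/17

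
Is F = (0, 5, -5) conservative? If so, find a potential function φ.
Yes, F is conservative. φ = 5*y - 5*z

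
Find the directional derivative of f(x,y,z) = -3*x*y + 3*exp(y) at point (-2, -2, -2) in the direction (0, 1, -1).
sqrt(2)*(3/2 + 3*exp(2))*exp(-2)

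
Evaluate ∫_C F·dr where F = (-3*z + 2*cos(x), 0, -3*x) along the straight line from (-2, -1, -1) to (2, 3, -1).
4*sin(2) + 12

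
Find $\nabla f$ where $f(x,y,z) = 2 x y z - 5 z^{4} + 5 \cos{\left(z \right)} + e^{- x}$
(2*y*z - exp(-x), 2*x*z, 2*x*y - 20*z**3 - 5*sin(z))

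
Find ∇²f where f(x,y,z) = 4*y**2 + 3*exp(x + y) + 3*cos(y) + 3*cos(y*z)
-3*y**2*cos(y*z) - 3*z**2*cos(y*z) + 6*exp(x + y) - 3*cos(y) + 8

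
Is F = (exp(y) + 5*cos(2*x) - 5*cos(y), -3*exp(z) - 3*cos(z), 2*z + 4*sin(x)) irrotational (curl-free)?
No, ∇×F = (3*exp(z) - 3*sin(z), -4*cos(x), -exp(y) - 5*sin(y))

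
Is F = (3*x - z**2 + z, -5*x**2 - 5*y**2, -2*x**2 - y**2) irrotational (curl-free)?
No, ∇×F = (-2*y, 4*x - 2*z + 1, -10*x)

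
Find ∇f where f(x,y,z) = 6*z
(0, 0, 6)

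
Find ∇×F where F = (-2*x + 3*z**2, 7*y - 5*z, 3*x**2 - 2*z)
(5, -6*x + 6*z, 0)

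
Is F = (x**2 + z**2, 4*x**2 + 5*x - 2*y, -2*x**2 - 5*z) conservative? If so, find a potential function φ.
No, ∇×F = (0, 4*x + 2*z, 8*x + 5) ≠ 0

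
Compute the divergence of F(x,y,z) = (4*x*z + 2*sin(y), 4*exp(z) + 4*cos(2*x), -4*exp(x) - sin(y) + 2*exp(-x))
4*z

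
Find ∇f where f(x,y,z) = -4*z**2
(0, 0, -8*z)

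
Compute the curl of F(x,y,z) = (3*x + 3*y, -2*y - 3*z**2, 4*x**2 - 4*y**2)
(-8*y + 6*z, -8*x, -3)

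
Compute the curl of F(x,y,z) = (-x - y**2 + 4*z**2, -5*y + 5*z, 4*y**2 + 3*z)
(8*y - 5, 8*z, 2*y)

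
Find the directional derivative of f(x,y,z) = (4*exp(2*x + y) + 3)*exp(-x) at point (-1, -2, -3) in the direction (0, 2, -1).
8*sqrt(5)*exp(-3)/5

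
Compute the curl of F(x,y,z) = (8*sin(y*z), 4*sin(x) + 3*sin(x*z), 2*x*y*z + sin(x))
(x*(2*z - 3*cos(x*z)), -2*y*z + 8*y*cos(y*z) - cos(x), 3*z*cos(x*z) - 8*z*cos(y*z) + 4*cos(x))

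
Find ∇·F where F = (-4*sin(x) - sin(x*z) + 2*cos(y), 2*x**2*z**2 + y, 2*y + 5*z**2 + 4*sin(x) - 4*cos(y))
-z*cos(x*z) + 10*z - 4*cos(x) + 1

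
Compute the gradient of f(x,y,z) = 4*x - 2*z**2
(4, 0, -4*z)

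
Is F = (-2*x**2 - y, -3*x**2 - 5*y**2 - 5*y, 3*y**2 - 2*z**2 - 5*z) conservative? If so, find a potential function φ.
No, ∇×F = (6*y, 0, 1 - 6*x) ≠ 0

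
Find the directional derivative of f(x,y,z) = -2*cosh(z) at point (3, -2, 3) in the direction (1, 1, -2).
2*sqrt(6)*sinh(3)/3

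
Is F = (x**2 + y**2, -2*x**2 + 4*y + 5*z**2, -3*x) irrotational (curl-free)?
No, ∇×F = (-10*z, 3, -4*x - 2*y)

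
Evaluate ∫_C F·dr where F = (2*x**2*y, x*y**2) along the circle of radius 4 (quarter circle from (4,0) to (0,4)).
-16*pi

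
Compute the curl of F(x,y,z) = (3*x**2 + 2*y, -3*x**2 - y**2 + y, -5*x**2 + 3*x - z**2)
(0, 10*x - 3, -6*x - 2)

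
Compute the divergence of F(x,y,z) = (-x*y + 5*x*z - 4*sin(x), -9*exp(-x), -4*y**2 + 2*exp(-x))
-y + 5*z - 4*cos(x)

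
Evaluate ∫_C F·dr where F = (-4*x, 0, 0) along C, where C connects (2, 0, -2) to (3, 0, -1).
-10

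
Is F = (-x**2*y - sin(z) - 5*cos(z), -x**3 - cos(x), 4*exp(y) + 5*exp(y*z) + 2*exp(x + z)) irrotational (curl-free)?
No, ∇×F = (5*z*exp(y*z) + 4*exp(y), -2*exp(x + z) + 5*sin(z) - cos(z), -2*x**2 + sin(x))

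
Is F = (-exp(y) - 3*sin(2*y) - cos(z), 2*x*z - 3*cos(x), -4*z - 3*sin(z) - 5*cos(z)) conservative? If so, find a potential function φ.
No, ∇×F = (-2*x, sin(z), 2*z + exp(y) + 3*sin(x) + 6*cos(2*y)) ≠ 0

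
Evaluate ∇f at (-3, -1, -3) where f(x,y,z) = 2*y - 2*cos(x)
(-2*sin(3), 2, 0)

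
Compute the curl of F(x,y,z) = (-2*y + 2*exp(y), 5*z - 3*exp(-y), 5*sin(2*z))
(-5, 0, 2 - 2*exp(y))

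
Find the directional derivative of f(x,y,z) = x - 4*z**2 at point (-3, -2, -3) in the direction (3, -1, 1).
27*sqrt(11)/11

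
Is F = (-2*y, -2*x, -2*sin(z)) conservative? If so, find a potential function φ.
Yes, F is conservative. φ = -2*x*y + 2*cos(z)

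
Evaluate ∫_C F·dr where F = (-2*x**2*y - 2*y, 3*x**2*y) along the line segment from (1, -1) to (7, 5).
348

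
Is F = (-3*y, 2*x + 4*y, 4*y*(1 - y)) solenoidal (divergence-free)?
No, ∇·F = 4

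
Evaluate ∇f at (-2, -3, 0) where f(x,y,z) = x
(1, 0, 0)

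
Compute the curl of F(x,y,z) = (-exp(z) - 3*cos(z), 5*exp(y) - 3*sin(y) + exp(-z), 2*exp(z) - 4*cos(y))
(4*sin(y) + exp(-z), -exp(z) + 3*sin(z), 0)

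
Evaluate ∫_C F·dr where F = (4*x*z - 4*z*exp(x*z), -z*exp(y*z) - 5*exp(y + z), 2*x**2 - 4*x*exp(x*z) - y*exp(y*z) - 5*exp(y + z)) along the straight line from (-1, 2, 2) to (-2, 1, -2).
-20 - 5*exp(-1) + 3*exp(-2) + 2*exp(4)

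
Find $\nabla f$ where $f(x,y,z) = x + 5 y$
(1, 5, 0)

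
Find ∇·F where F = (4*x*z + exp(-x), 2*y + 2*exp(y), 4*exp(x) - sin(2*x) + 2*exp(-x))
4*z + 2*exp(y) + 2 - exp(-x)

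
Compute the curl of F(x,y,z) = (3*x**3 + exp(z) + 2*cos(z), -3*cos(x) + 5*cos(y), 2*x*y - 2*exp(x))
(2*x, -2*y + 2*exp(x) + exp(z) - 2*sin(z), 3*sin(x))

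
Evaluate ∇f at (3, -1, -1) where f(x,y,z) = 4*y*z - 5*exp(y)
(0, -4 - 5*exp(-1), -4)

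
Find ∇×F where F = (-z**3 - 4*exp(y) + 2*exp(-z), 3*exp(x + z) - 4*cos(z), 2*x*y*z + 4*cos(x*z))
(2*x*z - 3*exp(x + z) - 4*sin(z), (z*(-2*y - 3*z + 4*sin(x*z))*exp(z) - 2)*exp(-z), 4*exp(y) + 3*exp(x + z))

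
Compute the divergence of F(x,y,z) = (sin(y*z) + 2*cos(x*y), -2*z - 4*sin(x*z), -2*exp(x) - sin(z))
-2*y*sin(x*y) - cos(z)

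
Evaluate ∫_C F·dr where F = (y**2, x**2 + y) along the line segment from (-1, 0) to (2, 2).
8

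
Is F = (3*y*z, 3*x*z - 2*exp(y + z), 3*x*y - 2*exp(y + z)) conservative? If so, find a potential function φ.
Yes, F is conservative. φ = 3*x*y*z - 2*exp(y + z)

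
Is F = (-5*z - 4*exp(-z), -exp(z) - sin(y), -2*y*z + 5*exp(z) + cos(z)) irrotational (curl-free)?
No, ∇×F = (-2*z + exp(z), -5 + 4*exp(-z), 0)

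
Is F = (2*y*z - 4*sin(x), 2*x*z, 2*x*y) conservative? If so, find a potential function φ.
Yes, F is conservative. φ = 2*x*y*z + 4*cos(x)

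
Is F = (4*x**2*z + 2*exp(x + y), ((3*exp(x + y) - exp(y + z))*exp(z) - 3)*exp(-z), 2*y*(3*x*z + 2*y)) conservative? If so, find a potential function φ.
No, ∇×F = (6*x*z + 8*y + exp(y + z) - 3*exp(-z), 4*x**2 - 6*y*z, exp(x + y)) ≠ 0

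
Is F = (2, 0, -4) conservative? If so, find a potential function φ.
Yes, F is conservative. φ = 2*x - 4*z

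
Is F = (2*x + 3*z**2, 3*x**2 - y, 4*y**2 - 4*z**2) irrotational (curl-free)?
No, ∇×F = (8*y, 6*z, 6*x)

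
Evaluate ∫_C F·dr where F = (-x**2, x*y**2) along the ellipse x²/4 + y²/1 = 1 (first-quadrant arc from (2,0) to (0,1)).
pi/8 + 8/3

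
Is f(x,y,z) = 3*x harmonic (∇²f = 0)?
Yes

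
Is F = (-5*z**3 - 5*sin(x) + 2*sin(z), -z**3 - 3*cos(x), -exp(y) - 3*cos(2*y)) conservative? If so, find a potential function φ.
No, ∇×F = (3*z**2 - exp(y) + 6*sin(2*y), -15*z**2 + 2*cos(z), 3*sin(x)) ≠ 0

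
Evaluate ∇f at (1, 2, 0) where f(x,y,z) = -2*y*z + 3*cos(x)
(-3*sin(1), 0, -4)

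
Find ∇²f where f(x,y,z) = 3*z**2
6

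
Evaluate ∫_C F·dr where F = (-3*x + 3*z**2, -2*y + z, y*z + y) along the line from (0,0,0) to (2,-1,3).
5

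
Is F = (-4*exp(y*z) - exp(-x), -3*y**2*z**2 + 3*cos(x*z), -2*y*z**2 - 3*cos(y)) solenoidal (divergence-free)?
No, ∇·F = -6*y*z**2 - 4*y*z + exp(-x)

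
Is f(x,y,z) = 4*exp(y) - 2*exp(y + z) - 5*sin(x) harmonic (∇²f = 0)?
No, ∇²f = 4*exp(y) - 4*exp(y + z) + 5*sin(x)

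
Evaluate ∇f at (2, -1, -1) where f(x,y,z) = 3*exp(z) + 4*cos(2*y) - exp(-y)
(0, E + 8*sin(2), 3*exp(-1))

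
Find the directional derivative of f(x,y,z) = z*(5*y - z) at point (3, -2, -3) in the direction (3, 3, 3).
-19*sqrt(3)/3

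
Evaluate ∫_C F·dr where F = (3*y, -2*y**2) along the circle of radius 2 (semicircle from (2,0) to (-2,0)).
-6*pi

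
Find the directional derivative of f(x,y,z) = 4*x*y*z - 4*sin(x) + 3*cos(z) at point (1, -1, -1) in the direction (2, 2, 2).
sqrt(3)*(-4 - 4*cos(1) + 3*sin(1))/3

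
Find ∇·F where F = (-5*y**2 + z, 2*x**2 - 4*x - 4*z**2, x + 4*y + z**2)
2*z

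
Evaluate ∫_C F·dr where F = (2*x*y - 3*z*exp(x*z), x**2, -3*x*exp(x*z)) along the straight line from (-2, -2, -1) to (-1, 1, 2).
9 + 6*sinh(2)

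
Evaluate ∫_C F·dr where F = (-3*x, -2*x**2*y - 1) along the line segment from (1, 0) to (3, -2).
-98/3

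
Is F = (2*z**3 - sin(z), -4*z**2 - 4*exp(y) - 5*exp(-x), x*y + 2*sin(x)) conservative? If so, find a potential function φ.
No, ∇×F = (x + 8*z, -y + 6*z**2 - 2*cos(x) - cos(z), 5*exp(-x)) ≠ 0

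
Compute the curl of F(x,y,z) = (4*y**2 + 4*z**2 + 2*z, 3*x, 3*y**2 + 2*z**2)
(6*y, 8*z + 2, 3 - 8*y)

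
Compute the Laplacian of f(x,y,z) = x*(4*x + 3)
8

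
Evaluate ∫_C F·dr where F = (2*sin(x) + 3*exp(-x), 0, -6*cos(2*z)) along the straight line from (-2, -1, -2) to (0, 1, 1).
-5 - 3*sin(2) + 2*cos(2) - 3*sin(4) + 3*exp(2)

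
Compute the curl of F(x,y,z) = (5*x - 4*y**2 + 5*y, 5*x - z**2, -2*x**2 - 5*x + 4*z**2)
(2*z, 4*x + 5, 8*y)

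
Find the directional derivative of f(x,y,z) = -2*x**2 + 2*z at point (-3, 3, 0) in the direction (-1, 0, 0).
-12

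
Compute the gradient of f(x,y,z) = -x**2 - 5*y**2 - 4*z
(-2*x, -10*y, -4)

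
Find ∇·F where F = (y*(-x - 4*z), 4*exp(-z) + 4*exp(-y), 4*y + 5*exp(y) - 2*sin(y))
-y - 4*exp(-y)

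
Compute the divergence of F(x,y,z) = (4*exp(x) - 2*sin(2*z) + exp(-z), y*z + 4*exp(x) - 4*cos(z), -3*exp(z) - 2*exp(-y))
z + 4*exp(x) - 3*exp(z)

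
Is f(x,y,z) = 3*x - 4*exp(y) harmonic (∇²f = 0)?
No, ∇²f = -4*exp(y)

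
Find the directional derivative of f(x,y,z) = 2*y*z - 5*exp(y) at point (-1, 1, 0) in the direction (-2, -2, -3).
2*sqrt(17)*(-3 + 5*E)/17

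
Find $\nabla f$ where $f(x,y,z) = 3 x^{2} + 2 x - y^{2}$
(6*x + 2, -2*y, 0)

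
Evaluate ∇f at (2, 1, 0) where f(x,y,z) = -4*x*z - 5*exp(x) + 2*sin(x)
(-5*exp(2) + 2*cos(2), 0, -8)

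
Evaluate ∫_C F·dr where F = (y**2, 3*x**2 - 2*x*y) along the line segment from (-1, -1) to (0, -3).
17/3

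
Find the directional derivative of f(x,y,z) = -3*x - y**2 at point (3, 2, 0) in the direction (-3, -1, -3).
13*sqrt(19)/19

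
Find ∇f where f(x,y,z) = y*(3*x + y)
(3*y, 3*x + 2*y, 0)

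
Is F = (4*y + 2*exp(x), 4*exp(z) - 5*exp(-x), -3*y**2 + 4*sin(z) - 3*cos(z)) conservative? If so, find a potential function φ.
No, ∇×F = (-6*y - 4*exp(z), 0, -4 + 5*exp(-x)) ≠ 0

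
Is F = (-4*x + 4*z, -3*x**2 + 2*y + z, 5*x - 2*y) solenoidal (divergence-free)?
No, ∇·F = -2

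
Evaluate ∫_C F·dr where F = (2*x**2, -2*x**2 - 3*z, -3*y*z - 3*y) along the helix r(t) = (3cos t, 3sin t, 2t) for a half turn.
-36*pi - 36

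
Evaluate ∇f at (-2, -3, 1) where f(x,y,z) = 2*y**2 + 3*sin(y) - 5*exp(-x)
(5*exp(2), -12 + 3*cos(3), 0)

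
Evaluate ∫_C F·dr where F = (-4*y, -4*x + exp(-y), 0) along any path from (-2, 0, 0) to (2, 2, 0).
-15 - exp(-2)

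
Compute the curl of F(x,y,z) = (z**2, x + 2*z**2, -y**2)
(-2*y - 4*z, 2*z, 1)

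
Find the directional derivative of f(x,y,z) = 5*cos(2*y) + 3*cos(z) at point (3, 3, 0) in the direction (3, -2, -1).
10*sqrt(14)*sin(6)/7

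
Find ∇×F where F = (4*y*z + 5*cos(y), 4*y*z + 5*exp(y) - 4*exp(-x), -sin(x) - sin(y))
(-4*y - cos(y), 4*y + cos(x), -4*z + 5*sin(y) + 4*exp(-x))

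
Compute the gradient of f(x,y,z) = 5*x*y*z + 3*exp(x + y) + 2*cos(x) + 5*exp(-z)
(5*y*z + 3*exp(x + y) - 2*sin(x), 5*x*z + 3*exp(x + y), 5*x*y - 5*exp(-z))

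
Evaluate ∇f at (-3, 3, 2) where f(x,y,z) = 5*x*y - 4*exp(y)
(15, -4*exp(3) - 15, 0)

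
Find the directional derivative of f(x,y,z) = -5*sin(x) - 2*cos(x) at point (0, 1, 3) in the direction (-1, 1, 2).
5*sqrt(6)/6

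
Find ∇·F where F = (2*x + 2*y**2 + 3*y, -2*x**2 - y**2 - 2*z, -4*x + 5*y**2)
2 - 2*y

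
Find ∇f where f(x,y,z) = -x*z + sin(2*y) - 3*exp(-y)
(-z, 2*cos(2*y) + 3*exp(-y), -x)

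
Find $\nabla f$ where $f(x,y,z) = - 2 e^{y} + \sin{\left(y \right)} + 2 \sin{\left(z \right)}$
(0, -2*exp(y) + cos(y), 2*cos(z))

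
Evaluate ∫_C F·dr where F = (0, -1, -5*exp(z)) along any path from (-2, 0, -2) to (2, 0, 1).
5*(1 - exp(3))*exp(-2)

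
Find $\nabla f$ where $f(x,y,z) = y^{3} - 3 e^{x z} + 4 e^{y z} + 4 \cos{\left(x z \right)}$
(-z*(3*exp(x*z) + 4*sin(x*z)), 3*y**2 + 4*z*exp(y*z), -3*x*exp(x*z) - 4*x*sin(x*z) + 4*y*exp(y*z))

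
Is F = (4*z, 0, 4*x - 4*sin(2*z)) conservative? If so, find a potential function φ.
Yes, F is conservative. φ = 4*x*z + 2*cos(2*z)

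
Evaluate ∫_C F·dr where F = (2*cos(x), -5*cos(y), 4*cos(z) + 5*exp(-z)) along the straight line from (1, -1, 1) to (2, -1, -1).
-5*E - 10*sin(1) + 2*sin(2) + 5*exp(-1)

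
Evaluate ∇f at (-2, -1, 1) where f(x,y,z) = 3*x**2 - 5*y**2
(-12, 10, 0)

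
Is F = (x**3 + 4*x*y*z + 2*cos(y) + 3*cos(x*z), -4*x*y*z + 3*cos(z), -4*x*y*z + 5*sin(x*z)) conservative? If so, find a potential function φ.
No, ∇×F = (4*x*y - 4*x*z + 3*sin(z), 4*x*y - 3*x*sin(x*z) + 4*y*z - 5*z*cos(x*z), -4*x*z - 4*y*z + 2*sin(y)) ≠ 0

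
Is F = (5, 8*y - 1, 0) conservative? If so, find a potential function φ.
Yes, F is conservative. φ = 5*x + 4*y**2 - y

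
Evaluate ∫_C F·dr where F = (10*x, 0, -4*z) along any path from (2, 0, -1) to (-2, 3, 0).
2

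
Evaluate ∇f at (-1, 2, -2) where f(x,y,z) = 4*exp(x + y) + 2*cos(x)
(2*sin(1) + 4*E, 4*E, 0)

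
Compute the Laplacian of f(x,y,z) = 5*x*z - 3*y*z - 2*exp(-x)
-2*exp(-x)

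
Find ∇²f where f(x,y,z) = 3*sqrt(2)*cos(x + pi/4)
-3*sqrt(2)*cos(x + pi/4)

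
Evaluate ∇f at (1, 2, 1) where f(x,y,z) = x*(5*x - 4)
(6, 0, 0)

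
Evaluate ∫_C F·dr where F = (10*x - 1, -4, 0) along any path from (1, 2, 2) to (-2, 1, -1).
22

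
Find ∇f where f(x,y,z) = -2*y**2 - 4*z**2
(0, -4*y, -8*z)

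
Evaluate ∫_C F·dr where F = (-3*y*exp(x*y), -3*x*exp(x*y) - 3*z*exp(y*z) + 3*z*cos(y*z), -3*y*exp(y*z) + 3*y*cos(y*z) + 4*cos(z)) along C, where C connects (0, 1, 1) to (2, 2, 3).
-3*exp(6) - 3*exp(4) - 7*sin(1) + 3*sin(6) + 4*sin(3) + 3 + 3*E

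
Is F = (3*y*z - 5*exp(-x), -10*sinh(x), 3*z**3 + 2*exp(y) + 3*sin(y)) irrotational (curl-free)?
No, ∇×F = (2*exp(y) + 3*cos(y), 3*y, -3*z - 10*cosh(x))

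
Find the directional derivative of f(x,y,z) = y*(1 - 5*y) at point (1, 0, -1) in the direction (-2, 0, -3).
0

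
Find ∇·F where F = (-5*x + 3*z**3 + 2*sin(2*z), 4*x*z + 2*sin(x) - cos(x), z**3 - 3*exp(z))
3*z**2 - 3*exp(z) - 5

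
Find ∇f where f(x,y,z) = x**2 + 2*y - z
(2*x, 2, -1)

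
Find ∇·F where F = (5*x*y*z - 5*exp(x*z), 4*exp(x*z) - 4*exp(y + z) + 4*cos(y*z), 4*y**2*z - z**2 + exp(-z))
4*y**2 + 5*y*z - 5*z*exp(x*z) - 4*z*sin(y*z) - 2*z - 4*exp(y + z) - exp(-z)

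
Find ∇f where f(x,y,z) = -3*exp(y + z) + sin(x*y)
(y*cos(x*y), x*cos(x*y) - 3*exp(y + z), -3*exp(y + z))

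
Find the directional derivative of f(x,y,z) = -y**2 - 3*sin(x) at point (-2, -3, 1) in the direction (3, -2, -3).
-3*sqrt(22)*(3*cos(2) + 4)/22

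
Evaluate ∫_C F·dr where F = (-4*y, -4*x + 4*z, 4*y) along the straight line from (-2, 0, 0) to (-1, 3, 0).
12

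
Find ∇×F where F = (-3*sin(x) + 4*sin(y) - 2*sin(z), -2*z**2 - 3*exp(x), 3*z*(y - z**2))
(7*z, -2*cos(z), -3*exp(x) - 4*cos(y))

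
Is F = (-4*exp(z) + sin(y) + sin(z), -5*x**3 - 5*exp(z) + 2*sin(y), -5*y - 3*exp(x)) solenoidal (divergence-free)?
No, ∇·F = 2*cos(y)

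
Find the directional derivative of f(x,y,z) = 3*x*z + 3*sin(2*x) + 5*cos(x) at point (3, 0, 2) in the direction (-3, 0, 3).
sqrt(2)*(-6*cos(6) + 5*sin(3) + 3)/2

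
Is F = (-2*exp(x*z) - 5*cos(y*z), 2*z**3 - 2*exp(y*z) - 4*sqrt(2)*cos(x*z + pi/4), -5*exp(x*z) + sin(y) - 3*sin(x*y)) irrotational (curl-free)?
No, ∇×F = (-4*sqrt(2)*x*sin(x*z + pi/4) - 3*x*cos(x*y) + 2*y*exp(y*z) - 6*z**2 + cos(y), -2*x*exp(x*z) + 5*y*sin(y*z) + 3*y*cos(x*y) + 5*z*exp(x*z), z*(-5*sin(y*z) + 4*sqrt(2)*sin(x*z + pi/4)))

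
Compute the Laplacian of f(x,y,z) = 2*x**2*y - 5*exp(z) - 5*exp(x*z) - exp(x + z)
-5*x**2*exp(x*z) + 4*y - 5*z**2*exp(x*z) - 5*exp(z) - 2*exp(x + z)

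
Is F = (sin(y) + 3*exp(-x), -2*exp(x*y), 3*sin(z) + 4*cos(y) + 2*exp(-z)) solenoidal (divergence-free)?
No, ∇·F = -2*x*exp(x*y) + 3*cos(z) - 2*exp(-z) - 3*exp(-x)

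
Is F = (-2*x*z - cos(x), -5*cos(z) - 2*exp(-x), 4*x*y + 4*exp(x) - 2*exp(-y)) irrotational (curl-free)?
No, ∇×F = (4*x - 5*sin(z) + 2*exp(-y), -2*x - 4*y - 4*exp(x), 2*exp(-x))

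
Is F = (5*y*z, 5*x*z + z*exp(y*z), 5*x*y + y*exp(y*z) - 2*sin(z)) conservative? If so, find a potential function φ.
Yes, F is conservative. φ = 5*x*y*z + exp(y*z) + 2*cos(z)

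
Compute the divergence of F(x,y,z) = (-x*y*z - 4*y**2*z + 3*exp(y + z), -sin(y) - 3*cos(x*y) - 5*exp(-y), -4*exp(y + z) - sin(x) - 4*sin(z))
3*x*sin(x*y) - y*z - 4*exp(y + z) - cos(y) - 4*cos(z) + 5*exp(-y)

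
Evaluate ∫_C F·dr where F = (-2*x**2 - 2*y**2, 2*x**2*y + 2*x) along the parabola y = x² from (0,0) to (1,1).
14/15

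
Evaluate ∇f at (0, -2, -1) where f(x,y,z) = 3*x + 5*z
(3, 0, 5)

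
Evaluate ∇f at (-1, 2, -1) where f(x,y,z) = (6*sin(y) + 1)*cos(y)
(0, 6*cos(4) - sin(2), 0)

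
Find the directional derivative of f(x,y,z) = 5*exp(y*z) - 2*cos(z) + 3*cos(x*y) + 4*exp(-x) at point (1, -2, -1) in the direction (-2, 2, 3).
2*sqrt(17)*(-20*exp(3) - 3*E*sin(1) + 4 + 9*E*sin(2))*exp(-1)/17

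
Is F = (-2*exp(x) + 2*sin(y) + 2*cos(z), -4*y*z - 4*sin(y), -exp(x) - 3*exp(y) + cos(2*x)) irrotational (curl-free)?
No, ∇×F = (4*y - 3*exp(y), exp(x) + 2*sin(2*x) - 2*sin(z), -2*cos(y))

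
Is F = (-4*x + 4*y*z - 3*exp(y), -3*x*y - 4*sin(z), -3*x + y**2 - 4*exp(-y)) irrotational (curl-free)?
No, ∇×F = (2*y + 4*cos(z) + 4*exp(-y), 4*y + 3, -3*y - 4*z + 3*exp(y))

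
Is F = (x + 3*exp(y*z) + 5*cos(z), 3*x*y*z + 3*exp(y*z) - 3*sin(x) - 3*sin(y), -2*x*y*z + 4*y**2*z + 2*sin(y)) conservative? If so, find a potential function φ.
No, ∇×F = (-3*x*y - 2*x*z + 8*y*z - 3*y*exp(y*z) + 2*cos(y), 2*y*z + 3*y*exp(y*z) - 5*sin(z), 3*y*z - 3*z*exp(y*z) - 3*cos(x)) ≠ 0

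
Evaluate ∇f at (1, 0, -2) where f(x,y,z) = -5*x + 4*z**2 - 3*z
(-5, 0, -19)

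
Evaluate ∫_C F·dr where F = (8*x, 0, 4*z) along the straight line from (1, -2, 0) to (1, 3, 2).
8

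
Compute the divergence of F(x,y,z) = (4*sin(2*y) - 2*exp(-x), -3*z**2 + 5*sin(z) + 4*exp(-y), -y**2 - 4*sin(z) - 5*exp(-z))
-4*cos(z) + 5*exp(-z) - 4*exp(-y) + 2*exp(-x)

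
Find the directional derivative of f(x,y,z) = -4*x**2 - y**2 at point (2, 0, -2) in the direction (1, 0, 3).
-8*sqrt(10)/5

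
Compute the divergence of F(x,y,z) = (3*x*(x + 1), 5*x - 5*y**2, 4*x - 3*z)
6*x - 10*y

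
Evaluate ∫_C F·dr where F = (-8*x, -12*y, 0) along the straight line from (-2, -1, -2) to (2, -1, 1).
0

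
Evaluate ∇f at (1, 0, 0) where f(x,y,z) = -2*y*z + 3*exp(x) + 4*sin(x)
(4*cos(1) + 3*E, 0, 0)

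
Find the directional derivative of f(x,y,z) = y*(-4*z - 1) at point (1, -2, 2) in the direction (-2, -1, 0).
9*sqrt(5)/5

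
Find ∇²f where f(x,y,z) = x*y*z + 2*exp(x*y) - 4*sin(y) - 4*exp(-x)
2*x**2*exp(x*y) + 2*y**2*exp(x*y) + 4*sin(y) - 4*exp(-x)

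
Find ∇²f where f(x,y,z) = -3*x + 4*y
0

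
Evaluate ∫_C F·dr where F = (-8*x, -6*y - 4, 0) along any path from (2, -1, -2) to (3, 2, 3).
-41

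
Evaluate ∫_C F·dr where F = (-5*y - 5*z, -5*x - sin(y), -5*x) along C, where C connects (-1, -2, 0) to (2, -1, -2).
-cos(2) + cos(1) + 40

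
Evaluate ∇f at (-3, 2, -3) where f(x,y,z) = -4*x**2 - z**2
(24, 0, 6)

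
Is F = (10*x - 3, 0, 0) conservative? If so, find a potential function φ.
Yes, F is conservative. φ = x*(5*x - 3)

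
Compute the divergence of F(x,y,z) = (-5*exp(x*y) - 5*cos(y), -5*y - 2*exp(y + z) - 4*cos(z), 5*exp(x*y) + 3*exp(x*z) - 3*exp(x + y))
3*x*exp(x*z) - 5*y*exp(x*y) - 2*exp(y + z) - 5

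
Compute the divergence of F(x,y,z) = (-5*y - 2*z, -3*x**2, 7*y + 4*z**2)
8*z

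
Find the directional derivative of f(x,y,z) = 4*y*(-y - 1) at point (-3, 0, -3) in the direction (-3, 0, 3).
0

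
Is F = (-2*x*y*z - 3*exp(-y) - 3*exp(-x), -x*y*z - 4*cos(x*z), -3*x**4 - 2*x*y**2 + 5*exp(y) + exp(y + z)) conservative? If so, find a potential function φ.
No, ∇×F = (-3*x*y - 4*x*sin(x*z) + 5*exp(y) + exp(y + z), 12*x**3 - 2*x*y + 2*y**2, (z*(2*x - y + 4*sin(x*z))*exp(y) - 3)*exp(-y)) ≠ 0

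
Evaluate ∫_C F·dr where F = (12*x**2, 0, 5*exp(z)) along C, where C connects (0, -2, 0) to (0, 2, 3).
-5 + 5*exp(3)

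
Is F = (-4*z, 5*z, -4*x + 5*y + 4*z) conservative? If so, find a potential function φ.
Yes, F is conservative. φ = z*(-4*x + 5*y + 2*z)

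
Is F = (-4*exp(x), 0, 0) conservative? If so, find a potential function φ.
Yes, F is conservative. φ = -4*exp(x)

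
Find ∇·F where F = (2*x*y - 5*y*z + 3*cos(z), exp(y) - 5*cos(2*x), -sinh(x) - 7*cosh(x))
2*y + exp(y)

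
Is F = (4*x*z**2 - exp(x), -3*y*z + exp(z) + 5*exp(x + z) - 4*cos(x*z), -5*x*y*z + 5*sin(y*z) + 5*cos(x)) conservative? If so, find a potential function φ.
No, ∇×F = (-5*x*z - 4*x*sin(x*z) + 3*y + 5*z*cos(y*z) - exp(z) - 5*exp(x + z), 8*x*z + 5*y*z + 5*sin(x), 4*z*sin(x*z) + 5*exp(x + z)) ≠ 0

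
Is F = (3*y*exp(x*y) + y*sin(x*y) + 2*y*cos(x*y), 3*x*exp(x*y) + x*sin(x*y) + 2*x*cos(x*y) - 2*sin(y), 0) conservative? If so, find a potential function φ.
Yes, F is conservative. φ = 3*exp(x*y) + 2*sin(x*y) + 2*cos(y) - cos(x*y)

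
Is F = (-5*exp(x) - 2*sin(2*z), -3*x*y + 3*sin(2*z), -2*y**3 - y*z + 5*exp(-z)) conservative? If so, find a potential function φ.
No, ∇×F = (-6*y**2 - z - 6*cos(2*z), -4*cos(2*z), -3*y) ≠ 0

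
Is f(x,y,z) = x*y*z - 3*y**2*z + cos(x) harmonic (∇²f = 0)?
No, ∇²f = -6*z - cos(x)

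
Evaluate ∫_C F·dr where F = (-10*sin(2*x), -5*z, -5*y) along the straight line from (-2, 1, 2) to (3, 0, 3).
-5*cos(4) + 5*cos(6) + 10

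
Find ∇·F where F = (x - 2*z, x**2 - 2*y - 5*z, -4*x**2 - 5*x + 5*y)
-1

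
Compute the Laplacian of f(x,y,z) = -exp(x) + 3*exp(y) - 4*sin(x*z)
4*x**2*sin(x*z) + 4*z**2*sin(x*z) - exp(x) + 3*exp(y)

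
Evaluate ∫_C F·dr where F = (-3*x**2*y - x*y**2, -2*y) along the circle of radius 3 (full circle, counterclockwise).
243*pi/4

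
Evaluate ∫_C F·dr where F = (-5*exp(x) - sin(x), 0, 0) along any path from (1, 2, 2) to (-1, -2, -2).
10*sinh(1)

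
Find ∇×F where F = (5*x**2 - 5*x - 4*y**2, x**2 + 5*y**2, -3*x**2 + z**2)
(0, 6*x, 2*x + 8*y)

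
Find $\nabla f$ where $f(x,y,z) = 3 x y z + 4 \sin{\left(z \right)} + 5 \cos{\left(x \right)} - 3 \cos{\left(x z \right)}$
(3*y*z + 3*z*sin(x*z) - 5*sin(x), 3*x*z, 3*x*y + 3*x*sin(x*z) + 4*cos(z))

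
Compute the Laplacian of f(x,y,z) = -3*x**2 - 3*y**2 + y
-12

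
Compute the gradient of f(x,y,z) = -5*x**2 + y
(-10*x, 1, 0)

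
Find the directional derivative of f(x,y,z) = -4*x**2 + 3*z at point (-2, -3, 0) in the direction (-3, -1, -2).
-27*sqrt(14)/7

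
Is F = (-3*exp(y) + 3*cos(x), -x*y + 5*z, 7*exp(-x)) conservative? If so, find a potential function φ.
No, ∇×F = (-5, 7*exp(-x), -y + 3*exp(y)) ≠ 0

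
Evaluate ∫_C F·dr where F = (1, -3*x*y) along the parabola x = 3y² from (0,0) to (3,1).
3/4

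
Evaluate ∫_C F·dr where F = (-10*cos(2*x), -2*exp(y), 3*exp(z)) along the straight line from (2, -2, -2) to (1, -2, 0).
-5*sin(2) + 5*sin(4) - 3*exp(-2) + 3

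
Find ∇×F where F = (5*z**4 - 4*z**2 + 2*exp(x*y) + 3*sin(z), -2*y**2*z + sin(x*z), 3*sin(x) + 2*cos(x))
(-x*cos(x*z) + 2*y**2, 20*z**3 - 8*z + 2*sin(x) - 3*cos(x) + 3*cos(z), -2*x*exp(x*y) + z*cos(x*z))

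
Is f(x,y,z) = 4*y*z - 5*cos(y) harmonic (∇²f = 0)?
No, ∇²f = 5*cos(y)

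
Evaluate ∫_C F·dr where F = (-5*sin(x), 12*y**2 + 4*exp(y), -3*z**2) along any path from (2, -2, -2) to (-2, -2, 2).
-16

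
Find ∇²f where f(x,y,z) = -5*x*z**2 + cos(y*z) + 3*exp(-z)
-10*x - y**2*cos(y*z) - z**2*cos(y*z) + 3*exp(-z)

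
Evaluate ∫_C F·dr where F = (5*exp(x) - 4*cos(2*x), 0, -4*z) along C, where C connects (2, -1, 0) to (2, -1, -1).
-2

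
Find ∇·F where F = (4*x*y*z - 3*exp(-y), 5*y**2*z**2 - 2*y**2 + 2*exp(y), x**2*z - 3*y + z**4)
x**2 + 10*y*z**2 + 4*y*z - 4*y + 4*z**3 + 2*exp(y)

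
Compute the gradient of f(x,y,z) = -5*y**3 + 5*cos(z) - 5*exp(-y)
(0, -15*y**2 + 5*exp(-y), -5*sin(z))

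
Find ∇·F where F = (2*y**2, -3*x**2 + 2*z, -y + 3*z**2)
6*z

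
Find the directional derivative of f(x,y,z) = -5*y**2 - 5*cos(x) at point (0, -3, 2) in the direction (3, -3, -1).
-90*sqrt(19)/19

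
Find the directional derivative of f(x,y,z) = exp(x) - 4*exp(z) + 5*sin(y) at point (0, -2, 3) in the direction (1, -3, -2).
sqrt(14)*(1 - 15*cos(2) + 8*exp(3))/14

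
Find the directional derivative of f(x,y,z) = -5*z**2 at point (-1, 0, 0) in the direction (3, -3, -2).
0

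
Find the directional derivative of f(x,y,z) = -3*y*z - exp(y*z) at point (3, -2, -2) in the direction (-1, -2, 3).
sqrt(14)*(3 + exp(4))/7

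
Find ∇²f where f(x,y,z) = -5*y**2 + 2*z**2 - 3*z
-6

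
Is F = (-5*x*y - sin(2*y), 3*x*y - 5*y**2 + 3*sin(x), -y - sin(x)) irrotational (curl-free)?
No, ∇×F = (-1, cos(x), 5*x + 3*y + 3*cos(x) + 2*cos(2*y))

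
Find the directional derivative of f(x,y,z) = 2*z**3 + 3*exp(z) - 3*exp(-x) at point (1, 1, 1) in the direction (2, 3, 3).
3*sqrt(22)*(2 + 3*E*(2 + E))*exp(-1)/22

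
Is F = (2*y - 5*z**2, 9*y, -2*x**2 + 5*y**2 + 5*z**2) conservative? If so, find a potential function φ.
No, ∇×F = (10*y, 4*x - 10*z, -2) ≠ 0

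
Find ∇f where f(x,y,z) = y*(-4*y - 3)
(0, -8*y - 3, 0)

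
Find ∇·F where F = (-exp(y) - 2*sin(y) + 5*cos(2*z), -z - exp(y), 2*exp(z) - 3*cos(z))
-exp(y) + 2*exp(z) + 3*sin(z)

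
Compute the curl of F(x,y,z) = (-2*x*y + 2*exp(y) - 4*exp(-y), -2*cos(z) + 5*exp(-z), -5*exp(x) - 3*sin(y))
(-2*sin(z) - 3*cos(y) + 5*exp(-z), 5*exp(x), 2*x - 2*exp(y) - 4*exp(-y))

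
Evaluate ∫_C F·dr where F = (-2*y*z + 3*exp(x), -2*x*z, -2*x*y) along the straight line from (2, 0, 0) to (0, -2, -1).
3 - 3*exp(2)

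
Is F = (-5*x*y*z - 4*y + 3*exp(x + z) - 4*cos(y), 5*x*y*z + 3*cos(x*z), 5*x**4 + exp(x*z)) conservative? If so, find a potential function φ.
No, ∇×F = (x*(-5*y + 3*sin(x*z)), -20*x**3 - 5*x*y - z*exp(x*z) + 3*exp(x + z), 5*x*z + 5*y*z - 3*z*sin(x*z) - 4*sin(y) + 4) ≠ 0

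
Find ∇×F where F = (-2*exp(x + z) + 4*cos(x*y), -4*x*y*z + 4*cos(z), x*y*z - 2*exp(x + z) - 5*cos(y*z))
(4*x*y + x*z + 5*z*sin(y*z) + 4*sin(z), -y*z, 4*x*sin(x*y) - 4*y*z)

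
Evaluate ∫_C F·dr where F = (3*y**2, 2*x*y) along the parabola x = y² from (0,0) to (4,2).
32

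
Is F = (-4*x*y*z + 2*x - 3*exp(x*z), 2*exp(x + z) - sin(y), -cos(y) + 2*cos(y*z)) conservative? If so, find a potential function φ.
No, ∇×F = (-2*z*sin(y*z) - 2*exp(x + z) + sin(y), x*(-4*y - 3*exp(x*z)), 4*x*z + 2*exp(x + z)) ≠ 0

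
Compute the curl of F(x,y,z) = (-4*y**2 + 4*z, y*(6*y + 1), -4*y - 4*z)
(-4, 4, 8*y)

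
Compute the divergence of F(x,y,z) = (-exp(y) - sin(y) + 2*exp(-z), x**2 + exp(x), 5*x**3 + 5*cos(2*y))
0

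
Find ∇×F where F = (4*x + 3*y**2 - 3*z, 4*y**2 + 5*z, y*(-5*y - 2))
(-10*y - 7, -3, -6*y)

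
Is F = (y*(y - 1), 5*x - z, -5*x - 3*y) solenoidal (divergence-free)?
Yes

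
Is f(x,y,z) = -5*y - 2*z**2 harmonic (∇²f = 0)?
No, ∇²f = -4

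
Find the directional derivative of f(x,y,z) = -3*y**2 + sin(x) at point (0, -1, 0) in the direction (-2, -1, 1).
-4*sqrt(6)/3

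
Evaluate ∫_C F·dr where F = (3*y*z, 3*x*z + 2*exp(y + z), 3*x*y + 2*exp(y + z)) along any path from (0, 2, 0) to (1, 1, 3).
-2*exp(2) + 9 + 2*exp(4)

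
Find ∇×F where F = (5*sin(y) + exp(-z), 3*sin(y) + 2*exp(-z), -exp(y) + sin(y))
(-exp(y) + cos(y) + 2*exp(-z), -exp(-z), -5*cos(y))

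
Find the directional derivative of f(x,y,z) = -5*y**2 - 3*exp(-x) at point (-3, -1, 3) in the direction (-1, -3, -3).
3*sqrt(19)*(-exp(3) - 10)/19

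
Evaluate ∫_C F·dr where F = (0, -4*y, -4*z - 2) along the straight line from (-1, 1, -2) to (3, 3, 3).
-36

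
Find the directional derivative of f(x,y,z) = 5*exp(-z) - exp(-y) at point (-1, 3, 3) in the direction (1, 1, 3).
-14*sqrt(11)*exp(-3)/11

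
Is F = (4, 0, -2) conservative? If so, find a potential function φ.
Yes, F is conservative. φ = 4*x - 2*z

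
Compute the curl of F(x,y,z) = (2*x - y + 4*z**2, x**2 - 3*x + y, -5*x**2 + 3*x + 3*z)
(0, 10*x + 8*z - 3, 2*x - 2)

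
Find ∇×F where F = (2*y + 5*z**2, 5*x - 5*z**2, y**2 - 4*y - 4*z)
(2*y + 10*z - 4, 10*z, 3)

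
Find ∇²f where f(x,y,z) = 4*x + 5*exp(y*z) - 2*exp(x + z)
5*y**2*exp(y*z) + 5*z**2*exp(y*z) - 4*exp(x + z)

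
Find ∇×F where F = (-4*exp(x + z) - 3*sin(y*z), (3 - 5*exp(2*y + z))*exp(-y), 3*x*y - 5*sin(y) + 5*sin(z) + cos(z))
(3*x + 5*exp(y + z) - 5*cos(y), -3*y*cos(y*z) - 3*y - 4*exp(x + z), 3*z*cos(y*z))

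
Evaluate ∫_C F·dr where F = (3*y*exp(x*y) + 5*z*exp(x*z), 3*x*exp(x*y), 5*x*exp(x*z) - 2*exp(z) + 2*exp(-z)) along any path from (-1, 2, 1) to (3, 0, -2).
-2*exp(2) - 3*exp(-1) - 5*exp(-2) + 5*exp(-6) + 3 + 2*E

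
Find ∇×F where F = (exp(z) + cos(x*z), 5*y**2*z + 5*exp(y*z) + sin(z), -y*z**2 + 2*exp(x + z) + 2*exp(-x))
(-5*y**2 - 5*y*exp(y*z) - z**2 - cos(z), -x*sin(x*z) + exp(z) - 2*exp(x + z) + 2*exp(-x), 0)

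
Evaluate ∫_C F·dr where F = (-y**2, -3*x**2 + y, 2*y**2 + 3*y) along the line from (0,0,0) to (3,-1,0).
17/2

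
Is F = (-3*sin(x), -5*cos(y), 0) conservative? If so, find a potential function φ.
Yes, F is conservative. φ = -5*sin(y) + 3*cos(x)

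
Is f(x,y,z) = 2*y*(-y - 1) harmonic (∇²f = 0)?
No, ∇²f = -4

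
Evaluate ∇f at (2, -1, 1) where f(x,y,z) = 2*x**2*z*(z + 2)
(24, 0, 32)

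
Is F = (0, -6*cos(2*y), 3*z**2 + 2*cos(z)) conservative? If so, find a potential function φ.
Yes, F is conservative. φ = z**3 - 3*sin(2*y) + 2*sin(z)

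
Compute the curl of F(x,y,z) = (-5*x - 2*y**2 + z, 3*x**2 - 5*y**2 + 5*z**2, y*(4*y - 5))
(8*y - 10*z - 5, 1, 6*x + 4*y)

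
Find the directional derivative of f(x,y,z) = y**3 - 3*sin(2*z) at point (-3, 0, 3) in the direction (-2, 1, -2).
4*cos(6)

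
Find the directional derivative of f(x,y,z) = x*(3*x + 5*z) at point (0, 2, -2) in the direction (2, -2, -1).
-20/3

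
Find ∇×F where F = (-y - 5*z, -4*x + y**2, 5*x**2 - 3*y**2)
(-6*y, -10*x - 5, -3)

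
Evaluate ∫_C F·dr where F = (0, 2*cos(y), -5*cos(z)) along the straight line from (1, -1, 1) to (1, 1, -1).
14*sin(1)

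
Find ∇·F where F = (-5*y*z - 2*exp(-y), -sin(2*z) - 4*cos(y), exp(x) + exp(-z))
4*sin(y) - exp(-z)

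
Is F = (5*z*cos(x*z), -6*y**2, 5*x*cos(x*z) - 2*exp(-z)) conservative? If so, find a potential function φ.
Yes, F is conservative. φ = -2*y**3 + 5*sin(x*z) + 2*exp(-z)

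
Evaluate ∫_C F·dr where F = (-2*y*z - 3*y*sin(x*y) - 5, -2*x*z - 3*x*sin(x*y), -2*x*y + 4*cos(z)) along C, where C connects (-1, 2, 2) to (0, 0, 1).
-10 - 4*sin(2) - 3*cos(2) + 4*sin(1)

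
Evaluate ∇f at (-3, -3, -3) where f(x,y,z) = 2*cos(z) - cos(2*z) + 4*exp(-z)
(0, 0, -4*exp(3) + 2*sin(3) - 2*sin(6))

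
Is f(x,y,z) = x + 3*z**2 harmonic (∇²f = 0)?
No, ∇²f = 6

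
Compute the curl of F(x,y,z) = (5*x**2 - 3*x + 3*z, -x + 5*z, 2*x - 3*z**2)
(-5, 1, -1)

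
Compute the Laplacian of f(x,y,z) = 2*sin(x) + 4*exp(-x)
-2*sin(x) + 4*exp(-x)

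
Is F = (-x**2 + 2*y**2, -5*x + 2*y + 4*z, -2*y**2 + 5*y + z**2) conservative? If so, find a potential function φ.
No, ∇×F = (1 - 4*y, 0, -4*y - 5) ≠ 0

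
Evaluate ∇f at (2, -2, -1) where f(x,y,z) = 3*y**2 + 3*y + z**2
(0, -9, -2)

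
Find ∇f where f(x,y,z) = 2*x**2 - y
(4*x, -1, 0)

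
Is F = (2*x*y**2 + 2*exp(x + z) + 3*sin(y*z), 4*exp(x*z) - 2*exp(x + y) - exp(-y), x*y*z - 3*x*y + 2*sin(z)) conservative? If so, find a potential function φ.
No, ∇×F = (x*(z - 4*exp(x*z) - 3), -y*z + 3*y*cos(y*z) + 3*y + 2*exp(x + z), -4*x*y + 4*z*exp(x*z) - 3*z*cos(y*z) - 2*exp(x + y)) ≠ 0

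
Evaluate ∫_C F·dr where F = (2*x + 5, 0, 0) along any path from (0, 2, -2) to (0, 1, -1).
0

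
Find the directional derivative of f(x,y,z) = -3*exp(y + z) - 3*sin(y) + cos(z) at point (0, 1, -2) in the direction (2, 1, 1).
sqrt(6)*(-6 - 3*E*cos(1) + E*sin(2))*exp(-1)/6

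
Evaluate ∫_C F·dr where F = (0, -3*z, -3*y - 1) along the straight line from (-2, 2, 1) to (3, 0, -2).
9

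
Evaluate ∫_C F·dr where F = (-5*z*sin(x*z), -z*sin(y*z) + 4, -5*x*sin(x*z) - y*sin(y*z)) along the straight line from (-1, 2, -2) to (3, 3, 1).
6*cos(3) - cos(4) - 5*cos(2) + 4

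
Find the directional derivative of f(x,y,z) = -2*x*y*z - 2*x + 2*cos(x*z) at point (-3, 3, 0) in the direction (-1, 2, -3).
-26*sqrt(14)/7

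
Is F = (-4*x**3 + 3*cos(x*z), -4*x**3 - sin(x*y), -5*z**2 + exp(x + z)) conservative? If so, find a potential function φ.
No, ∇×F = (0, -3*x*sin(x*z) - exp(x + z), -12*x**2 - y*cos(x*y)) ≠ 0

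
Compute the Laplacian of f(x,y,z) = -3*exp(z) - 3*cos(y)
-3*exp(z) + 3*cos(y)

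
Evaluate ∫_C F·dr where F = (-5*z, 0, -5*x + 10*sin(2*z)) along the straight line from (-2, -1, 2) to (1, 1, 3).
-35 - 5*cos(6) + 5*cos(4)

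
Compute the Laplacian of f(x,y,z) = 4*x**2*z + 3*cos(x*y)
-3*x**2*cos(x*y) - 3*y**2*cos(x*y) + 8*z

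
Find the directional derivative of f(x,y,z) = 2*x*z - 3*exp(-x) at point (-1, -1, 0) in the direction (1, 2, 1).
sqrt(6)*(-2 + 3*E)/6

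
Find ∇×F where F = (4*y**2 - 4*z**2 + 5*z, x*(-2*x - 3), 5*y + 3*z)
(5, 5 - 8*z, -4*x - 8*y - 3)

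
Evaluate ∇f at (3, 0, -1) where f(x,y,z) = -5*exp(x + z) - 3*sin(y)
(-5*exp(2), -3, -5*exp(2))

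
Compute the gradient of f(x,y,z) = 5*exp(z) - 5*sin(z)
(0, 0, 5*exp(z) - 5*cos(z))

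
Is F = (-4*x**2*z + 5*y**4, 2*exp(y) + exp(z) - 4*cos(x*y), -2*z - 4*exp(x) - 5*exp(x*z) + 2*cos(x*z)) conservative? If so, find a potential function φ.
No, ∇×F = (-exp(z), -4*x**2 + 5*z*exp(x*z) + 2*z*sin(x*z) + 4*exp(x), 4*y*(-5*y**2 + sin(x*y))) ≠ 0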